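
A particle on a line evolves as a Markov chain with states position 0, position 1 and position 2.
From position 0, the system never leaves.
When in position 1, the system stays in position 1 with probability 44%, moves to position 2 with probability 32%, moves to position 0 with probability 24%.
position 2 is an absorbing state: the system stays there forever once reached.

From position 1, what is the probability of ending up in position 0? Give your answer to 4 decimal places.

0.4286

Let h(s) be the probability of absorption at position 0 starting from transient state s. Then h(position 0) = 1 and h(position 2) = 0. By first-step analysis:
h(position 1) = 0.24·1 + 0.44·h(position 1) + 0.32·0
Solving: h(position 1) = 0.4286.
Starting from position 1, the probability is 0.4286.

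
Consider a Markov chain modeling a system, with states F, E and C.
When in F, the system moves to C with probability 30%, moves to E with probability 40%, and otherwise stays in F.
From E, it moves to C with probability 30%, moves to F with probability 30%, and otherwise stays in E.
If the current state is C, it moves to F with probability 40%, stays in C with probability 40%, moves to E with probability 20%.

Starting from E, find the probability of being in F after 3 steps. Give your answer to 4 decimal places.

Propagate the distribution vector 3 steps from E.
After 0 steps: (0.0000, 1.0000, 0.0000)
After 1 step: (0.3000, 0.4000, 0.3000)
After 2 steps: (0.3300, 0.3400, 0.3300)
After 3 steps: (0.3330, 0.3340, 0.3330)
P(in F after 3 steps) = 0.3330

0.3330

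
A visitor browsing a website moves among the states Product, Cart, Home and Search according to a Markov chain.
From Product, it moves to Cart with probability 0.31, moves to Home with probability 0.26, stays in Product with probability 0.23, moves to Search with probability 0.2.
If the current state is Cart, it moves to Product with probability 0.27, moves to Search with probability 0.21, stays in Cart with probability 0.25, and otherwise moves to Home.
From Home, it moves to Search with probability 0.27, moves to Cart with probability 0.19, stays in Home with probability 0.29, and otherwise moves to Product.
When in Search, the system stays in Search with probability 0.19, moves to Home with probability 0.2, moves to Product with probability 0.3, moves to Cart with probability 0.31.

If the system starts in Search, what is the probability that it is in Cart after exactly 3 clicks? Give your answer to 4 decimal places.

0.2630

Propagate the distribution vector 3 clicks from Search.
After 0 clicks: (0.0000, 0.0000, 0.0000, 1.0000)
After 1 click: (0.3000, 0.3100, 0.2000, 0.1900)
After 2 clicks: (0.2597, 0.2674, 0.2577, 0.2152)
After 3 clicks: (0.2609, 0.2630, 0.2575, 0.2186)
P(in Cart after 3 clicks) = 0.2630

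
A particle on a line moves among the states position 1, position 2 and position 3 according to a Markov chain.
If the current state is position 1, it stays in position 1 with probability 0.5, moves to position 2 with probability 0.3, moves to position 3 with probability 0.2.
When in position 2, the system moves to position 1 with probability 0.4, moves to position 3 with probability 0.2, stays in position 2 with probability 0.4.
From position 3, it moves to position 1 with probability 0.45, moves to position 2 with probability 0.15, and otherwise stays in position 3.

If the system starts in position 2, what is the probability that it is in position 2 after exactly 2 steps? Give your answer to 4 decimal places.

Sum over the intermediate state after 1 step:
P = P(position 2→position 1)·P(position 1→position 2) + P(position 2→position 2)·P(position 2→position 2) + P(position 2→position 3)·P(position 3→position 2)
  = 0.4×0.3 + 0.4×0.4 + 0.2×0.15
  = 0.1200 + 0.1600 + 0.0300 = 0.3100

0.3100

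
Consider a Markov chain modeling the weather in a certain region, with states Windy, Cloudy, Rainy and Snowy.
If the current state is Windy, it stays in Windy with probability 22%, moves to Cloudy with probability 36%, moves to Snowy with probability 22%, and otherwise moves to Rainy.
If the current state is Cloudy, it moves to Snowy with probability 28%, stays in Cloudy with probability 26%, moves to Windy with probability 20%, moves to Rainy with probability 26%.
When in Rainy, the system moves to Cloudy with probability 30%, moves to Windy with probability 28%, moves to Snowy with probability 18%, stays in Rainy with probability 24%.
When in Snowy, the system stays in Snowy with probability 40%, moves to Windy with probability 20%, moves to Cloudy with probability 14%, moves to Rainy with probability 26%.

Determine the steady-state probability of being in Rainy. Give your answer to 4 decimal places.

Let the stationary distribution be π with π = πP and π_1 + π_2 + π_3 + π_4 = 1.
π_1 = 0.22·π_1 + 0.2·π_2 + 0.28·π_3 + 0.2·π_4
π_2 = 0.36·π_1 + 0.26·π_2 + 0.3·π_3 + 0.14·π_4
π_3 = 0.2·π_1 + 0.26·π_2 + 0.24·π_3 + 0.26·π_4
Solving with the normalization constraint gives π = (0.2238, 0.2590, 0.2417, 0.2755).
So the stationary probability of Rainy is 0.2417.

0.2417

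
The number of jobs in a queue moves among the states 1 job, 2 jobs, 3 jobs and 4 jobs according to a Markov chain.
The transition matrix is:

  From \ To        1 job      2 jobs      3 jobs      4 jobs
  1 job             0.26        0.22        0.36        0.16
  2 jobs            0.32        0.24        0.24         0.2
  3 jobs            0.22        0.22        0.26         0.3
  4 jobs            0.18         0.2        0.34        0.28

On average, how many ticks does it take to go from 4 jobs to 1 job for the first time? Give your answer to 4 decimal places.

Let t(s) be the expected number of ticks to first reach 1 job from state s, with t(1 job) = 0. Conditioning on the first tick:
t(2 jobs) = 1 + 0.24·t(2 jobs) + 0.24·t(3 jobs) + 0.2·t(4 jobs)
t(3 jobs) = 1 + 0.22·t(2 jobs) + 0.26·t(3 jobs) + 0.3·t(4 jobs)
t(4 jobs) = 1 + 0.2·t(2 jobs) + 0.34·t(3 jobs) + 0.28·t(4 jobs)
Solving: t(2 jobs) = 3.8693, t(3 jobs) = 4.3293, t(4 jobs) = 4.5081.
Expected ticks from 4 jobs to 1 job: 4.5081.

4.5081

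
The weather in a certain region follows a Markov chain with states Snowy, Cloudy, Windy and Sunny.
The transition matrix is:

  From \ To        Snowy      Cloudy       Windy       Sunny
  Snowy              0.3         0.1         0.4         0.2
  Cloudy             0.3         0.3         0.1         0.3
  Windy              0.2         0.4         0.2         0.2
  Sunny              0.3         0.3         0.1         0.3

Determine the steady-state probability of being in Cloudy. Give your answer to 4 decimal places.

0.2645

Let the stationary distribution be π with π = πP and π_1 + π_2 + π_3 + π_4 = 1.
π_1 = 0.3·π_1 + 0.3·π_2 + 0.2·π_3 + 0.3·π_4
π_2 = 0.1·π_1 + 0.3·π_2 + 0.4·π_3 + 0.3·π_4
π_3 = 0.4·π_1 + 0.1·π_2 + 0.2·π_3 + 0.1·π_4
Solving with the normalization constraint gives π = (0.2796, 0.2645, 0.2043, 0.2516).
So the stationary probability of Cloudy is 0.2645.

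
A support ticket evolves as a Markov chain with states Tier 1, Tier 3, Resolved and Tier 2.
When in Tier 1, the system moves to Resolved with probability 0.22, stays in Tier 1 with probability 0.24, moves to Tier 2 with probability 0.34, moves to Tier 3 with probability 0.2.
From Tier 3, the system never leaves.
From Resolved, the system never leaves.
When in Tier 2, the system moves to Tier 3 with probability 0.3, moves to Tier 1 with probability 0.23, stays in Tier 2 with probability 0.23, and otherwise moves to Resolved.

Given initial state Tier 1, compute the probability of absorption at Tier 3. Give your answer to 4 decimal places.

0.5049

Let h(s) be the probability of absorption at Tier 3 starting from transient state s. Then h(Tier 3) = 1 and h(Resolved) = 0. By first-step analysis:
h(Tier 1) = 0.24·h(Tier 1) + 0.2·1 + 0.22·0 + 0.34·h(Tier 2)
h(Tier 2) = 0.23·h(Tier 1) + 0.3·1 + 0.24·0 + 0.23·h(Tier 2)
Solving: h(Tier 1) = 0.5049, h(Tier 2) = 0.5404.
Starting from Tier 1, the probability is 0.5049.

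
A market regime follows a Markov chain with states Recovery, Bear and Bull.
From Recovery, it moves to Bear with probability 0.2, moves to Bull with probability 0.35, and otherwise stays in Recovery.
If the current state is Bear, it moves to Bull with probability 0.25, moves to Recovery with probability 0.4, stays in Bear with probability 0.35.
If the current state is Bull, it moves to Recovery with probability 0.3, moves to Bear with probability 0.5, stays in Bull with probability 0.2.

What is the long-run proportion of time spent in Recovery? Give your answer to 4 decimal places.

0.3921

Let the stationary distribution be π with π = πP and π_1 + π_2 + π_3 = 1.
π_1 = 0.45·π_1 + 0.4·π_2 + 0.3·π_3
π_2 = 0.2·π_1 + 0.35·π_2 + 0.5·π_3
Solving with the normalization constraint gives π = (0.3921, 0.3325, 0.2754).
So the stationary probability of Recovery is 0.3921.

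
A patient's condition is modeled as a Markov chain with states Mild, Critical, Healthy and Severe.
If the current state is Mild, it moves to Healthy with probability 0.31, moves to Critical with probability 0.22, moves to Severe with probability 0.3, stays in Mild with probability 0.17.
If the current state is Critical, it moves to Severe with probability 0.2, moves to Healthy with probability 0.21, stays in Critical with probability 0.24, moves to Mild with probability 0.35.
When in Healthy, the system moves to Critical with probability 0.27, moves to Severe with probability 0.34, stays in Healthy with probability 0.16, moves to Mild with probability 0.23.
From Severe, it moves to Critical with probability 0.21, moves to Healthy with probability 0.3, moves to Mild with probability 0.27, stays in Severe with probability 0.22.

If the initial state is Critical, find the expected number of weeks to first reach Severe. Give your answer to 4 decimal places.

3.8608

Let t(s) be the expected number of weeks to first reach Severe from state s, with t(Severe) = 0. Conditioning on the first week:
t(Mild) = 1 + 0.17·t(Mild) + 0.22·t(Critical) + 0.31·t(Healthy)
t(Critical) = 1 + 0.35·t(Mild) + 0.24·t(Critical) + 0.21·t(Healthy)
t(Healthy) = 1 + 0.23·t(Mild) + 0.27·t(Critical) + 0.16·t(Healthy)
Solving: t(Mild) = 3.4936, t(Critical) = 3.8608, t(Healthy) = 3.3880.
Expected weeks from Critical to Severe: 3.8608.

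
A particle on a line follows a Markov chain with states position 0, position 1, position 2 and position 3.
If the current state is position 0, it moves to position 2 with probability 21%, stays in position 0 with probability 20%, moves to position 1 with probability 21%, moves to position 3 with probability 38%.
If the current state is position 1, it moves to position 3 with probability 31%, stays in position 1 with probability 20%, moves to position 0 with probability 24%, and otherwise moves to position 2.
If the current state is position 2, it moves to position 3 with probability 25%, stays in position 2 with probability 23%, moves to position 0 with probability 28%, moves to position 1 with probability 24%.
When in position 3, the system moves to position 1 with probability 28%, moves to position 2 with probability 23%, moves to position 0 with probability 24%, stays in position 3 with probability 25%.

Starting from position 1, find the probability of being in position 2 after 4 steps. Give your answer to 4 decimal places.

0.2299

Propagate the distribution vector 4 steps from position 1.
After 0 steps: (0.0000, 1.0000, 0.0000, 0.0000)
After 1 step: (0.2400, 0.2000, 0.2500, 0.3100)
After 2 steps: (0.2404, 0.2372, 0.2292, 0.2932)
After 3 steps: (0.2396, 0.2350, 0.2299, 0.2955)
After 4 steps: (0.2396, 0.2352, 0.2299, 0.2952)
P(in position 2 after 4 steps) = 0.2299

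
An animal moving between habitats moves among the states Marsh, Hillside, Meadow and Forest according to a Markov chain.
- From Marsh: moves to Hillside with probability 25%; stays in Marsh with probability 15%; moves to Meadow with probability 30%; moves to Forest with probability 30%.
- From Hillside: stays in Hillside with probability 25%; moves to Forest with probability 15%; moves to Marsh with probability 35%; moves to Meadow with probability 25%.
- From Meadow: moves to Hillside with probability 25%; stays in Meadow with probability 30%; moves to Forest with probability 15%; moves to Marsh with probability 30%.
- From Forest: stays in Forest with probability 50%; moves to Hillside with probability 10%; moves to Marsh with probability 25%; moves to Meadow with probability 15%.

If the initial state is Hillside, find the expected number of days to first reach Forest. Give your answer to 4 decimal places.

5.2080

Let t(s) be the expected number of days to first reach Forest from state s, with t(Forest) = 0. Conditioning on the first day:
t(Marsh) = 1 + 0.15·t(Marsh) + 0.25·t(Hillside) + 0.3·t(Meadow)
t(Hillside) = 1 + 0.35·t(Marsh) + 0.25·t(Hillside) + 0.25·t(Meadow)
t(Meadow) = 1 + 0.3·t(Marsh) + 0.25·t(Hillside) + 0.3·t(Meadow)
Solving: t(Marsh) = 4.5584, t(Hillside) = 5.2080, t(Meadow) = 5.2422.
Expected days from Hillside to Forest: 5.2080.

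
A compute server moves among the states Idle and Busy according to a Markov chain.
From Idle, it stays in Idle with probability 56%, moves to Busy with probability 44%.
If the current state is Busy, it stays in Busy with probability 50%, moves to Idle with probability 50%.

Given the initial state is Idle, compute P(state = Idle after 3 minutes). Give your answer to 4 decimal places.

Propagate the distribution vector 3 minutes from Idle.
After 0 minutes: (1.0000, 0.0000)
After 1 minute: (0.5600, 0.4400)
After 2 minutes: (0.5336, 0.4664)
After 3 minutes: (0.5320, 0.4680)
P(in Idle after 3 minutes) = 0.5320

0.5320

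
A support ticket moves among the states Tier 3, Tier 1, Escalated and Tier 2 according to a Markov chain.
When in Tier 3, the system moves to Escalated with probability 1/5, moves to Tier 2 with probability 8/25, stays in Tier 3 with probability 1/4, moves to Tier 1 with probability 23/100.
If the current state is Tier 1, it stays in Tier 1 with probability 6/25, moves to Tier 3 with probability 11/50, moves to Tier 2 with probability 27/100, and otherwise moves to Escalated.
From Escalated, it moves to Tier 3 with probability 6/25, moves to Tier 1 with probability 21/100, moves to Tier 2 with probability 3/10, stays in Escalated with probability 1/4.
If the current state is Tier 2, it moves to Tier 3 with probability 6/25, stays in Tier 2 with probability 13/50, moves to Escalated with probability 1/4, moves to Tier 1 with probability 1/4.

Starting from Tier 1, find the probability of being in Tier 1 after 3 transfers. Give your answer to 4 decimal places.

Propagate the distribution vector 3 transfers from Tier 1.
After 0 transfers: (0.0000, 1.0000, 0.0000, 0.0000)
After 1 transfer: (0.2200, 0.2400, 0.2700, 0.2700)
After 2 transfers: (0.2374, 0.2324, 0.2438, 0.2864)
After 3 transfers: (0.2377, 0.2332, 0.2428, 0.2863)
P(in Tier 1 after 3 transfers) = 0.2332

0.2332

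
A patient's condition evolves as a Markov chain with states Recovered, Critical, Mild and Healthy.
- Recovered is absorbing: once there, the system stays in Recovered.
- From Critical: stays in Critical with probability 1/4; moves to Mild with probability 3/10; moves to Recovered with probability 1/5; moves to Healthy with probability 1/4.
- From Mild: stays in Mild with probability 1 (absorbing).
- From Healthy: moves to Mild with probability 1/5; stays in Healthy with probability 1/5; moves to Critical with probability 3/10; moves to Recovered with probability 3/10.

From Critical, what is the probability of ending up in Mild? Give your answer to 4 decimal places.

Let h(s) be the probability of absorption at Mild starting from transient state s. Then h(Mild) = 1 and h(Recovered) = 0. By first-step analysis:
h(Critical) = 0.2·0 + 0.25·h(Critical) + 0.3·1 + 0.25·h(Healthy)
h(Healthy) = 0.3·0 + 0.3·h(Critical) + 0.2·1 + 0.2·h(Healthy)
Solving: h(Critical) = 0.5524, h(Healthy) = 0.4571.
Starting from Critical, the probability is 0.5524.

0.5524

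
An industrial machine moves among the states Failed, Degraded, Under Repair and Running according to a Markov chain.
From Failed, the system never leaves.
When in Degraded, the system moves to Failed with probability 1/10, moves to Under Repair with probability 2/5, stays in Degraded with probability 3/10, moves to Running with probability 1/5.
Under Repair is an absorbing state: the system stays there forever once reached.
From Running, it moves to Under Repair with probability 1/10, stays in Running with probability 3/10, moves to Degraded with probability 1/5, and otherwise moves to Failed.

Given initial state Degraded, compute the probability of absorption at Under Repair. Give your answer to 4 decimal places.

Let h(s) be the probability of absorption at Under Repair starting from transient state s. Then h(Under Repair) = 1 and h(Failed) = 0. By first-step analysis:
h(Degraded) = 0.1·0 + 0.3·h(Degraded) + 0.4·1 + 0.2·h(Running)
h(Running) = 0.4·0 + 0.2·h(Degraded) + 0.1·1 + 0.3·h(Running)
Solving: h(Degraded) = 0.6667, h(Running) = 0.3333.
Starting from Degraded, the probability is 0.6667.

0.6667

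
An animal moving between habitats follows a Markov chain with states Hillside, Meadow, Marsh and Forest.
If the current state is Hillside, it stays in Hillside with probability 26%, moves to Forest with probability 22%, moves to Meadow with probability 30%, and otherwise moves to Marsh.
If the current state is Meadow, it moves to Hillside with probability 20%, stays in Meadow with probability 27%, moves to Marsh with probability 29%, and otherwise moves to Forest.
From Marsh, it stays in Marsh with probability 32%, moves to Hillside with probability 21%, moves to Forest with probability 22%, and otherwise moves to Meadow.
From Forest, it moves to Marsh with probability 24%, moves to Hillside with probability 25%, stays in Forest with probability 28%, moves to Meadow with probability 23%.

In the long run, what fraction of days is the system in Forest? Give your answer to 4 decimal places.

Let the stationary distribution be π with π = πP and π_1 + π_2 + π_3 + π_4 = 1.
π_1 = 0.26·π_1 + 0.2·π_2 + 0.21·π_3 + 0.25·π_4
π_2 = 0.3·π_1 + 0.27·π_2 + 0.25·π_3 + 0.23·π_4
π_3 = 0.22·π_1 + 0.29·π_2 + 0.32·π_3 + 0.24·π_4
Solving with the normalization constraint gives π = (0.2284, 0.2619, 0.2701, 0.2396).
So the stationary probability of Forest is 0.2396.

0.2396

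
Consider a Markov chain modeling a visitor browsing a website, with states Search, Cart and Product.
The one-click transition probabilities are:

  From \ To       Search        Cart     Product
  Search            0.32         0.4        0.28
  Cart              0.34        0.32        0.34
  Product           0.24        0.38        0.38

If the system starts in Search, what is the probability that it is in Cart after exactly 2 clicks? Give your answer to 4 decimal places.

Sum over the intermediate state after 1 click:
P = P(Search→Search)·P(Search→Cart) + P(Search→Cart)·P(Cart→Cart) + P(Search→Product)·P(Product→Cart)
  = 0.32×0.4 + 0.4×0.32 + 0.28×0.38
  = 0.1280 + 0.1280 + 0.1064 = 0.3624

0.3624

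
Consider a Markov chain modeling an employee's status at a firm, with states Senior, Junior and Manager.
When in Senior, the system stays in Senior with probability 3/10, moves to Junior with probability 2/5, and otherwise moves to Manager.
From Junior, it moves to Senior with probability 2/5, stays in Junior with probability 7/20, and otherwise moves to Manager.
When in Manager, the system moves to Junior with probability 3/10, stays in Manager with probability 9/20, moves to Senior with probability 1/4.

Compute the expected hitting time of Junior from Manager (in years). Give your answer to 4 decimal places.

Let t(s) be the expected number of years to first reach Junior from state s, with t(Junior) = 0. Conditioning on the first year:
t(Senior) = 1 + 0.3·t(Senior) + 0.3·t(Manager)
t(Manager) = 1 + 0.25·t(Senior) + 0.45·t(Manager)
Solving: t(Senior) = 2.7419, t(Manager) = 3.0645.
Expected years from Manager to Junior: 3.0645.

3.0645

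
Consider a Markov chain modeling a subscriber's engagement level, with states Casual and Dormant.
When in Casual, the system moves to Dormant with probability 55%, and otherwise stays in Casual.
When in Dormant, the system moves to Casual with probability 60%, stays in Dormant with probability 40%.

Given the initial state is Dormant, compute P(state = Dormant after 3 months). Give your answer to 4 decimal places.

Propagate the distribution vector 3 months from Dormant.
After 0 months: (0.0000, 1.0000)
After 1 month: (0.6000, 0.4000)
After 2 months: (0.5100, 0.4900)
After 3 months: (0.5235, 0.4765)
P(in Dormant after 3 months) = 0.4765

0.4765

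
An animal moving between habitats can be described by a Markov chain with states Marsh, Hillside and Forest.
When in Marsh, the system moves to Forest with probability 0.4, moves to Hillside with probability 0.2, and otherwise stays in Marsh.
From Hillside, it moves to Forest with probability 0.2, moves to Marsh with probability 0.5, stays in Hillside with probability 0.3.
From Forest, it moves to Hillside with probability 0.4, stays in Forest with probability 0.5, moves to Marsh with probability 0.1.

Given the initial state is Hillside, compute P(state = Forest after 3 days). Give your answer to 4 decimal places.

Propagate the distribution vector 3 days from Hillside.
After 0 days: (0.0000, 1.0000, 0.0000)
After 1 day: (0.5000, 0.3000, 0.2000)
After 2 days: (0.3700, 0.2700, 0.3600)
After 3 days: (0.3190, 0.2990, 0.3820)
P(in Forest after 3 days) = 0.3820

0.3820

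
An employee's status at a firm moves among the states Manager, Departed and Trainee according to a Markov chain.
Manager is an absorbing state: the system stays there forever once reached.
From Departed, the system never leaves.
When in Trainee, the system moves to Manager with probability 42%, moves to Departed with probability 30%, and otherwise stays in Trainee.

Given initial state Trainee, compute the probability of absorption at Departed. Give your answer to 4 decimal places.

Let h(s) be the probability of absorption at Departed starting from transient state s. Then h(Departed) = 1 and h(Manager) = 0. By first-step analysis:
h(Trainee) = 0.42·0 + 0.3·1 + 0.28·h(Trainee)
Solving: h(Trainee) = 0.4167.
Starting from Trainee, the probability is 0.4167.

0.4167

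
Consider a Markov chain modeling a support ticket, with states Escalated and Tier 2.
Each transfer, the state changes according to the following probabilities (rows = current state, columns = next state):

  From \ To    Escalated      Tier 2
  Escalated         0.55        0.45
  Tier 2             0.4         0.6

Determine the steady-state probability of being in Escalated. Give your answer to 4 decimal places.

Let the stationary distribution be π with π = πP and π_1 + π_2 = 1.
π_1 = 0.55·π_1 + 0.4·π_2
Solving with the normalization constraint gives π = (0.4706, 0.5294).
So the stationary probability of Escalated is 0.4706.

0.4706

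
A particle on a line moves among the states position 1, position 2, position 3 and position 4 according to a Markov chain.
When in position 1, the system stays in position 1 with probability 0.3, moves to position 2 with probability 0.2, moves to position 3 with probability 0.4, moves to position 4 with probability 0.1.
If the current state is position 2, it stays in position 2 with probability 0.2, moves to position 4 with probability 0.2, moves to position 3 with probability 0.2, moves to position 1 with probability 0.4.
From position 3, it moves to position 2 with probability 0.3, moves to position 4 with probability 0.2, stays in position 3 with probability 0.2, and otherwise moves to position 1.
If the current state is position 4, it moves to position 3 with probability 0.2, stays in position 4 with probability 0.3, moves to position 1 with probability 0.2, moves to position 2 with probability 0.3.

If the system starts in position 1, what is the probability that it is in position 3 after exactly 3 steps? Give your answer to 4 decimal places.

Propagate the distribution vector 3 steps from position 1.
After 0 steps: (1.0000, 0.0000, 0.0000, 0.0000)
After 1 step: (0.3000, 0.2000, 0.4000, 0.1000)
After 2 steps: (0.3100, 0.2500, 0.2600, 0.1800)
After 3 steps: (0.3070, 0.2440, 0.2620, 0.1870)
P(in position 3 after 3 steps) = 0.2620

0.2620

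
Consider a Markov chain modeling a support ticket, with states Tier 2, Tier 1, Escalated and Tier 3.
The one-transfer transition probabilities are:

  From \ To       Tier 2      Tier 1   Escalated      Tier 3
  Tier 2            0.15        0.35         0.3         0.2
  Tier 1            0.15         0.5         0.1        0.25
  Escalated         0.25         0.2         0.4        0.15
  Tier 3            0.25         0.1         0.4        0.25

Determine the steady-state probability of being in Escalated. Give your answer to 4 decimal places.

Let the stationary distribution be π with π = πP and π_1 + π_2 + π_3 + π_4 = 1.
π_1 = 0.15·π_1 + 0.15·π_2 + 0.25·π_3 + 0.25·π_4
π_2 = 0.35·π_1 + 0.5·π_2 + 0.2·π_3 + 0.1·π_4
π_3 = 0.3·π_1 + 0.1·π_2 + 0.4·π_3 + 0.4·π_4
Solving with the normalization constraint gives π = (0.2001, 0.2985, 0.2904, 0.2109).
So the stationary probability of Escalated is 0.2904.

0.2904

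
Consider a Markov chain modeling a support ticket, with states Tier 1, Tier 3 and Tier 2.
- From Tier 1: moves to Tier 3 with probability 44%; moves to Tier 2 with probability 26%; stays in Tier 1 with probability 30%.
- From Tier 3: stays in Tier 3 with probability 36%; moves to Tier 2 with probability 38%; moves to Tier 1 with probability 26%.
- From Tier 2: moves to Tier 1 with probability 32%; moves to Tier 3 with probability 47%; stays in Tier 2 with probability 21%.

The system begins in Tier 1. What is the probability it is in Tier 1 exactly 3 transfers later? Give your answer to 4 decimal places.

0.2895

Propagate the distribution vector 3 transfers from Tier 1.
After 0 transfers: (1.0000, 0.0000, 0.0000)
After 1 transfer: (0.3000, 0.4400, 0.2600)
After 2 transfers: (0.2876, 0.4126, 0.2998)
After 3 transfers: (0.2895, 0.4160, 0.2945)
P(in Tier 1 after 3 transfers) = 0.2895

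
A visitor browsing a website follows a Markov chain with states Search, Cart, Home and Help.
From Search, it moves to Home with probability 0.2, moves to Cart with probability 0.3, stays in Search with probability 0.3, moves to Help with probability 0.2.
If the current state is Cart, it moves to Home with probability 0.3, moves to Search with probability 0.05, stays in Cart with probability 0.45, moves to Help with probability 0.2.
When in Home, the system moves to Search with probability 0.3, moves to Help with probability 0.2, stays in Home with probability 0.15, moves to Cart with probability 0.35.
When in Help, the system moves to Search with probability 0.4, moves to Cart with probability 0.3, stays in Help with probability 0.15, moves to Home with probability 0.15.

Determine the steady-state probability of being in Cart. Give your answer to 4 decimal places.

0.3657

Let the stationary distribution be π with π = πP and π_1 + π_2 + π_3 + π_4 = 1.
π_1 = 0.3·π_1 + 0.05·π_2 + 0.3·π_3 + 0.4·π_4
π_2 = 0.3·π_1 + 0.45·π_2 + 0.35·π_3 + 0.3·π_4
π_3 = 0.2·π_1 + 0.3·π_2 + 0.15·π_3 + 0.15·π_4
Solving with the normalization constraint gives π = (0.2276, 0.3657, 0.2162, 0.1905).
So the stationary probability of Cart is 0.3657.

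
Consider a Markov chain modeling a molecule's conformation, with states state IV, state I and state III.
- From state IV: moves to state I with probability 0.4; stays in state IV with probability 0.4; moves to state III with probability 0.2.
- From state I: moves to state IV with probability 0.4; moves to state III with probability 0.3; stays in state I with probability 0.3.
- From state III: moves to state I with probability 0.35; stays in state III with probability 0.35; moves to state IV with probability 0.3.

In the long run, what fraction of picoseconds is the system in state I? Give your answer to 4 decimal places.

0.3511

Let the stationary distribution be π with π = πP and π_1 + π_2 + π_3 = 1.
π_1 = 0.4·π_1 + 0.4·π_2 + 0.3·π_3
π_2 = 0.4·π_1 + 0.3·π_2 + 0.35·π_3
Solving with the normalization constraint gives π = (0.3723, 0.3511, 0.2766).
So the stationary probability of state I is 0.3511.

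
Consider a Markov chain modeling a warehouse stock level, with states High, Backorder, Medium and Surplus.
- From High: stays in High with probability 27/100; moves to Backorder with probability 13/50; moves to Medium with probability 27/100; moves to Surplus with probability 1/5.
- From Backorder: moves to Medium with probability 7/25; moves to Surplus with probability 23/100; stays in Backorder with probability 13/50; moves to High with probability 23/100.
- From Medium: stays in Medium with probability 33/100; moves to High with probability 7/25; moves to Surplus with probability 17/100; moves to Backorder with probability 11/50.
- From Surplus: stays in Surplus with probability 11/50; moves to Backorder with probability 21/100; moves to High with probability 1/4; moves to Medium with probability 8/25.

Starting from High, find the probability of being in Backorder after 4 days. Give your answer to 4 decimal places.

0.2379

Propagate the distribution vector 4 days from High.
After 0 days: (1.0000, 0.0000, 0.0000, 0.0000)
After 1 day: (0.2700, 0.2600, 0.2700, 0.2000)
After 2 days: (0.2583, 0.2392, 0.2988, 0.2037)
After 3 days: (0.2593, 0.2379, 0.3005, 0.2023)
After 4 days: (0.2594, 0.2379, 0.3005, 0.2022)
P(in Backorder after 4 days) = 0.2379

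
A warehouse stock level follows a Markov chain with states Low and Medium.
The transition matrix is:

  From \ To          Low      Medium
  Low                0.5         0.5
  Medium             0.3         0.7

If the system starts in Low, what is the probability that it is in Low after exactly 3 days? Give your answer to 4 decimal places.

Propagate the distribution vector 3 days from Low.
After 0 days: (1.0000, 0.0000)
After 1 day: (0.5000, 0.5000)
After 2 days: (0.4000, 0.6000)
After 3 days: (0.3800, 0.6200)
P(in Low after 3 days) = 0.3800

0.3800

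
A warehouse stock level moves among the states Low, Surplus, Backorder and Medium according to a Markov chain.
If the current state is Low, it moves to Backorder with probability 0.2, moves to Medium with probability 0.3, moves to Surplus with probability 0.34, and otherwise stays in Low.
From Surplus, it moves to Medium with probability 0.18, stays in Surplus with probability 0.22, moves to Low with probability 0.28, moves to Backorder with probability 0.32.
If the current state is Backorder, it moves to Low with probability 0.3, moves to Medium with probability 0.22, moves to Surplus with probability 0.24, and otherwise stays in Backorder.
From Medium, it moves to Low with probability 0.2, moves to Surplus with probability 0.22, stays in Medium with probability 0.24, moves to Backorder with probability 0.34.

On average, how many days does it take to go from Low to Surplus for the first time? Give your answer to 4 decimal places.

3.5263

Let t(s) be the expected number of days to first reach Surplus from state s, with t(Surplus) = 0. Conditioning on the first day:
t(Low) = 1 + 0.16·t(Low) + 0.2·t(Backorder) + 0.3·t(Medium)
t(Backorder) = 1 + 0.3·t(Low) + 0.24·t(Backorder) + 0.22·t(Medium)
t(Medium) = 1 + 0.2·t(Low) + 0.34·t(Backorder) + 0.24·t(Medium)
Solving: t(Low) = 3.5263, t(Backorder) = 3.8567, t(Medium) = 3.9691.
Expected days from Low to Surplus: 3.5263.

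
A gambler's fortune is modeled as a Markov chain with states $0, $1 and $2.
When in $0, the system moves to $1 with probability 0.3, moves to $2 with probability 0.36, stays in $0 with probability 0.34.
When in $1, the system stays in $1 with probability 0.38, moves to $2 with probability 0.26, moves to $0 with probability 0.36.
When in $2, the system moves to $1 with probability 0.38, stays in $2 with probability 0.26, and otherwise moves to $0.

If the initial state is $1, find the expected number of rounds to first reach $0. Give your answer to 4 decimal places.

2.7778

Let t(s) be the expected number of rounds to first reach $0 from state s, with t($0) = 0. Conditioning on the first round:
t($1) = 1 + 0.38·t($1) + 0.26·t($2)
t($2) = 1 + 0.38·t($1) + 0.26·t($2)
Solving: t($1) = 2.7778, t($2) = 2.7778.
Expected rounds from $1 to $0: 2.7778.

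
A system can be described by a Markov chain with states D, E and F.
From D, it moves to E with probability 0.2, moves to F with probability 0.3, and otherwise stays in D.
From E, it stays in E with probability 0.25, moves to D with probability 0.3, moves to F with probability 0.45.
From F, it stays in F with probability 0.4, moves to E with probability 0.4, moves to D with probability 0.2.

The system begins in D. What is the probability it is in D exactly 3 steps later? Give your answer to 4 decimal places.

Propagate the distribution vector 3 steps from D.
After 0 steps: (1.0000, 0.0000, 0.0000)
After 1 step: (0.5000, 0.2000, 0.3000)
After 2 steps: (0.3700, 0.2700, 0.3600)
After 3 steps: (0.3380, 0.2855, 0.3765)
P(in D after 3 steps) = 0.3380

0.3380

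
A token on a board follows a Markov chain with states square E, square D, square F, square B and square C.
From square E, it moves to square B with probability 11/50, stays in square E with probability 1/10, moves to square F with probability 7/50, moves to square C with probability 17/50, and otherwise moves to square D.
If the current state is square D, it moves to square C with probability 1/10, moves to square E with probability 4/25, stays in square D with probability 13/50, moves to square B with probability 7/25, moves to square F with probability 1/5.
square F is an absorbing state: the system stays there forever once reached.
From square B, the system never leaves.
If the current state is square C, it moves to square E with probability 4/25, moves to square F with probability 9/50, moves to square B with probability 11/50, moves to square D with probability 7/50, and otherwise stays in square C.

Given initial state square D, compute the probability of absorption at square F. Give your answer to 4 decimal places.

0.4184

Let h(s) be the probability of absorption at square F starting from transient state s. Then h(square F) = 1 and h(square B) = 0. By first-step analysis:
h(square E) = 0.1·h(square E) + 0.2·h(square D) + 0.14·1 + 0.22·0 + 0.34·h(square C)
h(square D) = 0.16·h(square E) + 0.26·h(square D) + 0.2·1 + 0.28·0 + 0.1·h(square C)
h(square C) = 0.16·h(square E) + 0.14·h(square D) + 0.18·1 + 0.22·0 + 0.3·h(square C)
Solving: h(square E) = 0.4129, h(square D) = 0.4184, h(square C) = 0.4352.
Starting from square D, the probability is 0.4184.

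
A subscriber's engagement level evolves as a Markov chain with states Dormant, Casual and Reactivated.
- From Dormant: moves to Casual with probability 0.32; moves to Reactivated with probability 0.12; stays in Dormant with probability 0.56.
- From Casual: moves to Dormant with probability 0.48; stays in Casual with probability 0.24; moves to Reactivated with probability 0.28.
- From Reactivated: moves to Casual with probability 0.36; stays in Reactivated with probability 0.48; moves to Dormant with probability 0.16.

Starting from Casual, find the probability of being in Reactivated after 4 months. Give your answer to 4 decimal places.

0.2636

Propagate the distribution vector 4 months from Casual.
After 0 months: (0.0000, 1.0000, 0.0000)
After 1 month: (0.4800, 0.2400, 0.2800)
After 2 months: (0.4288, 0.3120, 0.2592)
After 3 months: (0.4314, 0.3054, 0.2632)
After 4 months: (0.4303, 0.3061, 0.2636)
P(in Reactivated after 4 months) = 0.2636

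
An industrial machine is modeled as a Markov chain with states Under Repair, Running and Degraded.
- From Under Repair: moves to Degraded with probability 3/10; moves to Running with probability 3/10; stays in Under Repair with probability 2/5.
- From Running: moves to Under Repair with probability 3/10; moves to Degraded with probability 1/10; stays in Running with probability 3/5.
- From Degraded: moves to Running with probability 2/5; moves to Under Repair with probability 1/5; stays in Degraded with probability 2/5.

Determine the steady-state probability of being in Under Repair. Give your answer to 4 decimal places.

0.3077

Let the stationary distribution be π with π = πP and π_1 + π_2 + π_3 = 1.
π_1 = 0.4·π_1 + 0.3·π_2 + 0.2·π_3
π_2 = 0.3·π_1 + 0.6·π_2 + 0.4·π_3
Solving with the normalization constraint gives π = (0.3077, 0.4615, 0.2308).
So the stationary probability of Under Repair is 0.3077.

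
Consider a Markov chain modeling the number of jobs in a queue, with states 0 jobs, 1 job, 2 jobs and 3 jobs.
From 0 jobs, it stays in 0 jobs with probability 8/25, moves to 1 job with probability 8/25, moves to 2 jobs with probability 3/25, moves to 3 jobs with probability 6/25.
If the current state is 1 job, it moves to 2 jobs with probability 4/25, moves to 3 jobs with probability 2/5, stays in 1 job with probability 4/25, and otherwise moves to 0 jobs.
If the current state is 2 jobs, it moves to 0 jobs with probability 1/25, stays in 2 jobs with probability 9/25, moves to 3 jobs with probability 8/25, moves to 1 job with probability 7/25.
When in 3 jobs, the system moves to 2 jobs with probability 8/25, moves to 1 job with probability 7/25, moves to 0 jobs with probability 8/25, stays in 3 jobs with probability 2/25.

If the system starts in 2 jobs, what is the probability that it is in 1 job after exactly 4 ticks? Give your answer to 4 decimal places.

0.2582

Propagate the distribution vector 4 ticks from 2 jobs.
After 0 ticks: (0.0000, 0.0000, 1.0000, 0.0000)
After 1 tick: (0.0400, 0.2800, 0.3600, 0.3200)
After 2 ticks: (0.2080, 0.2480, 0.2816, 0.2624)
After 3 ticks: (0.2312, 0.2586, 0.2500, 0.2602)
After 4 ticks: (0.2397, 0.2582, 0.2424, 0.2597)
P(in 1 job after 4 ticks) = 0.2582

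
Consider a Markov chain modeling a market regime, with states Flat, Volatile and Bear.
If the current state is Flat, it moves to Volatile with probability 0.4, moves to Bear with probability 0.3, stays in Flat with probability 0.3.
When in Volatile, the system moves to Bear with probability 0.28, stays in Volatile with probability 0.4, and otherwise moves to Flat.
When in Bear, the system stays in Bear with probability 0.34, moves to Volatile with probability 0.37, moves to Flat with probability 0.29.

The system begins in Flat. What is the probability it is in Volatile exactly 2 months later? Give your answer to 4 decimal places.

Sum over the intermediate state after 1 month:
P = P(Flat→Flat)·P(Flat→Volatile) + P(Flat→Volatile)·P(Volatile→Volatile) + P(Flat→Bear)·P(Bear→Volatile)
  = 0.3×0.4 + 0.4×0.4 + 0.3×0.37
  = 0.1200 + 0.1600 + 0.1110 = 0.3910

0.3910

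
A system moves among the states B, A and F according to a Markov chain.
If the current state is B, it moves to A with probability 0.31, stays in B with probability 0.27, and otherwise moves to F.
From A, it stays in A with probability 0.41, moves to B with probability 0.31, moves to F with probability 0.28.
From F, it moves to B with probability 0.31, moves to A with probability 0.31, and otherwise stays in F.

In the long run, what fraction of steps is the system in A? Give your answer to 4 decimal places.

0.3444

Let the stationary distribution be π with π = πP and π_1 + π_2 + π_3 = 1.
π_1 = 0.27·π_1 + 0.31·π_2 + 0.31·π_3
π_2 = 0.31·π_1 + 0.41·π_2 + 0.31·π_3
Solving with the normalization constraint gives π = (0.2981, 0.3444, 0.3575).
So the stationary probability of A is 0.3444.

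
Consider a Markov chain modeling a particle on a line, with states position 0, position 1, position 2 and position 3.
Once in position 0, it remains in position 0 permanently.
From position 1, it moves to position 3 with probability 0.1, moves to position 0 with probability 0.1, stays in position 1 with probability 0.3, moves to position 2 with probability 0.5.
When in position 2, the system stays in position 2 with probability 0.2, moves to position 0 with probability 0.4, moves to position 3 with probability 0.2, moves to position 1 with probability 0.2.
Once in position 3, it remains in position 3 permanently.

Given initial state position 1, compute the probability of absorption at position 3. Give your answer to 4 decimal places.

0.3913

Let h(s) be the probability of absorption at position 3 starting from transient state s. Then h(position 3) = 1 and h(position 0) = 0. By first-step analysis:
h(position 1) = 0.1·0 + 0.3·h(position 1) + 0.5·h(position 2) + 0.1·1
h(position 2) = 0.4·0 + 0.2·h(position 1) + 0.2·h(position 2) + 0.2·1
Solving: h(position 1) = 0.3913, h(position 2) = 0.3478.
Starting from position 1, the probability is 0.3913.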